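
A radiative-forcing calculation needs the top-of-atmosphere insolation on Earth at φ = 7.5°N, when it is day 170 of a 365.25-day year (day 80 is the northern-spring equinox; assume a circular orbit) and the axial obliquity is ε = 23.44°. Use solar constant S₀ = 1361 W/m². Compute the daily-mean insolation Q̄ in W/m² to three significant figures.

Solar longitude: λ_s = 360° × (170 − 80)/365.25 = 88.706°.
sin δ = sin 23.44° × sin 88.706° = 0.39769, so δ = +23.434°.
cos H₀ = −tan(+7.5°) tan(+23.434°) = -0.0571, H₀ = 1.6279 rad.
Bracket: H₀ sin φ sin δ + cos φ cos δ sin H₀ = 1.6279×0.13053×0.39769 + 0.99144×0.91752×0.99837 = 0.084505 + 0.908183 = 0.992688.
Q̄ = (S₀/π) × [bracket] = (1361/π) × 0.992688 = 430.1 W/m².

Q̄ ≈ 430 W/m²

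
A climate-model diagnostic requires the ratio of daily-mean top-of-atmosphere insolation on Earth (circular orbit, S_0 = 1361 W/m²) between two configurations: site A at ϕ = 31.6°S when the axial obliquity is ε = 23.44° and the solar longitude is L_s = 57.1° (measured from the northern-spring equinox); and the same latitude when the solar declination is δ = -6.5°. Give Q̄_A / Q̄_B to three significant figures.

— Configuration A (ϕ=-31.6°):
Solar declination: sin δ = sin ε · sin L_s = sin 23.44° × sin 57.1° = 0.33399, so δ = +19.511°.
cos h₀ = −tan(-31.6°) tan(+19.511°) = 0.2180, h₀ = 1.3510 rad.
Bracket: h₀ sin ϕ sin δ + cos ϕ cos δ sin h₀ = 1.3510×-0.52399×0.33399 + 0.85173×0.94258×0.97595 = -0.236435 + 0.783516 = 0.547081.
Q̄ = (S_0/π) × [bracket] = (1361/π) × 0.547081 = 237.01 W/m².
— Configuration B (ϕ=-31.6°):
cos h₀ = −tan(-31.6°) tan(-6.500°) = -0.0701, h₀ = 1.6409 rad.
Bracket: h₀ sin ϕ sin δ + cos ϕ cos δ sin h₀ = 1.6409×-0.52399×-0.11320 + 0.85173×0.99357×0.99754 = 0.097331 + 0.844172 = 0.941503.
Q̄ = (S_0/π) × [bracket] = (1361/π) × 0.941503 = 407.88 W/m².
Ratio Q̄_A / Q̄_B = 237.01 / 407.88 = 0.5811.

Q̄_A / Q̄_B ≈ 0.581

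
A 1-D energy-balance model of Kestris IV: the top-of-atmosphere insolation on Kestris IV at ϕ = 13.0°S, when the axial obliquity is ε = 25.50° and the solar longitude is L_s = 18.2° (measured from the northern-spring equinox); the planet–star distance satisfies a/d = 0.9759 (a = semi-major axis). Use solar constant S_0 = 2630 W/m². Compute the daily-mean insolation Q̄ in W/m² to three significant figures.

Q̄ ≈ 732 W/m²

Solar declination: sin δ = sin ε · sin L_s = sin 25.50° × sin 18.2° = 0.13446, so δ = +7.728°.
cos h₀ = −tan(-13.0°) tan(+7.728°) = 0.0313, h₀ = 1.5395 rad.
Bracket: h₀ sin ϕ sin δ + cos ϕ cos δ sin h₀ = 1.5395×-0.22495×0.13446 + 0.97437×0.99092×0.99951 = -0.046565 + 0.965050 = 0.918485.
Inverse-square distance factor (a/d)² = 0.9759² = 0.952381.
Q̄ = (S_0/π) × 0.952381 × [bracket] = (2630/π) × 0.952381 × 0.918485 = 732.3 W/m².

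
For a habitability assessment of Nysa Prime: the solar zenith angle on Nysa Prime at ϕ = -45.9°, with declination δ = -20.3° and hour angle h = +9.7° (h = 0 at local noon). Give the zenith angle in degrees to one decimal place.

θ_z = 26.8°

cos θ_z = sin ϕ sin δ + cos ϕ cos δ cos h = 0.249144 + 0.643358 = 0.892502.
θ_z = arccos(0.892502) = 26.8°.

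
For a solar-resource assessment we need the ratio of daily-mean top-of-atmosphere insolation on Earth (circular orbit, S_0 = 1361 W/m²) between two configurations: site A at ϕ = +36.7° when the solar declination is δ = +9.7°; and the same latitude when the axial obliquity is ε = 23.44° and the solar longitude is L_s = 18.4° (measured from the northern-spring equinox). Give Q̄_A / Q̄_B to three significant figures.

— Configuration A (ϕ=+36.7°):
cos h₀ = −tan(+36.7°) tan(+9.700°) = -0.1274, h₀ = 1.6986 rad.
Bracket: h₀ sin ϕ sin δ + cos ϕ cos δ sin h₀ = 1.6986×0.59763×0.16849 + 0.80178×0.98570×0.99185 = 0.171040 + 0.783873 = 0.954913.
Q̄ = (S_0/π) × [bracket] = (1361/π) × 0.954913 = 413.69 W/m².
— Configuration B (ϕ=+36.7°):
Solar declination: sin δ = sin ε · sin L_s = sin 23.44° × sin 18.4° = 0.12556, so δ = +7.213°.
cos h₀ = −tan(+36.7°) tan(+7.213°) = -0.0943, h₀ = 1.6653 rad.
Bracket: h₀ sin ϕ sin δ + cos ϕ cos δ sin h₀ = 1.6653×0.59763×0.12556 + 0.80178×0.99209×0.99554 = 0.124961 + 0.791890 = 0.916851.
Q̄ = (S_0/π) × [bracket] = (1361/π) × 0.916851 = 397.20 W/m².
Ratio Q̄_A / Q̄_B = 413.69 / 397.20 = 1.042.

Q̄_A / Q̄_B ≈ 1.04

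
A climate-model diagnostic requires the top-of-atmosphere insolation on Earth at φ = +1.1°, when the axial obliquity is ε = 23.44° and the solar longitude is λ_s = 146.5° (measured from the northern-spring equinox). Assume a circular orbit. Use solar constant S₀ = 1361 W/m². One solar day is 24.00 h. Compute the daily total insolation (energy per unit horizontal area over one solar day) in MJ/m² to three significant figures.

36.8 MJ/m²

Solar declination: sin δ = sin ε · sin λ_s = sin 23.44° × sin 146.5° = 0.21955, so δ = +12.683°.
cos H₀ = −tan(+1.1°) tan(+12.683°) = -0.0043, H₀ = 1.5751 rad.
Bracket: H₀ sin φ sin δ + cos φ cos δ sin H₀ = 1.5751×0.01920×0.21955 + 0.99982×0.97560×0.99999 = 0.006640 + 0.975415 = 0.982055.
Q̄ = (S₀/π) × [bracket] = (1361/π) × 0.982055 = 425.45 W/m².
Daily total = Q̄ × 24.00 h × 3600 s/h = 425.45 × 24.00 × 3600 / 10⁶ = 36.76 MJ/m².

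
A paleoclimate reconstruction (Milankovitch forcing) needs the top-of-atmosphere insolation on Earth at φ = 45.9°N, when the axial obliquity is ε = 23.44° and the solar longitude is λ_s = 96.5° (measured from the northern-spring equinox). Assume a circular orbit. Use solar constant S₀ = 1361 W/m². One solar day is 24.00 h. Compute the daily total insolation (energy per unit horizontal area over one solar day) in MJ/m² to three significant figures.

43.0 MJ/m²

Solar declination: sin δ = sin ε · sin λ_s = sin 23.44° × sin 96.5° = 0.39523, so δ = +23.280°.
cos H₀ = −tan(+45.9°) tan(+23.280°) = -0.4440, H₀ = 2.0309 rad.
Bracket: H₀ sin φ sin δ + cos φ cos δ sin H₀ = 2.0309×0.71813×0.39523 + 0.69591×0.91858×0.89603 = 0.576423 + 0.572786 = 1.149209.
Q̄ = (S₀/π) × [bracket] = (1361/π) × 1.149209 = 497.86 W/m².
Daily total = Q̄ × 24.00 h × 3600 s/h = 497.86 × 24.00 × 3600 / 10⁶ = 43.02 MJ/m².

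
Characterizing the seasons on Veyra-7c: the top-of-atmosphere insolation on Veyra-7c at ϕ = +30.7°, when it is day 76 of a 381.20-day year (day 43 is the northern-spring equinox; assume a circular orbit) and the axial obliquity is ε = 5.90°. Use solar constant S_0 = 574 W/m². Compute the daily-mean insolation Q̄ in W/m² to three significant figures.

Q̄ ≈ 165 W/m²

Solar longitude: L_s = 360° × (76 − 43)/381.20 = 31.165°.
sin δ = sin 5.90° × sin 31.165° = 0.05320, so δ = +3.049°.
cos h₀ = −tan(+30.7°) tan(+3.049°) = -0.0316, h₀ = 1.6024 rad.
Bracket: h₀ sin ϕ sin δ + cos ϕ cos δ sin h₀ = 1.6024×0.51054×0.05320 + 0.85985×0.99858×0.99950 = 0.043522 + 0.858200 = 0.901722.
Q̄ = (S_0/π) × [bracket] = (574/π) × 0.901722 = 164.8 W/m².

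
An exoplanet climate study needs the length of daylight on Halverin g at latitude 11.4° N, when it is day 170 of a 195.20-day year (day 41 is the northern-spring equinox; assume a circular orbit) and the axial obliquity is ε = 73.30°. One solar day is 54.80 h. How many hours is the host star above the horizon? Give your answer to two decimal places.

Solar longitude: L_s = 360° × (170 − 41)/195.20 = 237.910°.
sin δ = sin 73.30° × sin 237.910° = -0.81148, so δ = -54.241°.
cos h₀ = −tan ϕ · tan δ = −tan(+11.4°) × tan(-54.241°) = 0.2800, so h₀ = 1.2870 rad = 73.74°.
Daylight = 2h₀/(2π) × 54.80 h = (1.2870/π) × 54.80 = 22.45 h.

22.45 h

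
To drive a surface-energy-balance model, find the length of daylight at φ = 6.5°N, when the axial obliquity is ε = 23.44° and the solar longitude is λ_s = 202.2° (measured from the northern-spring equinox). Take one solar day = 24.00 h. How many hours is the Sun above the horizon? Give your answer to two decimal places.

Solar declination: sin δ = sin ε · sin λ_s = sin 23.44° × sin 202.2° = -0.15030, so δ = -8.644°.
cos H₀ = −tan φ · tan δ = −tan(+6.5°) × tan(-8.644°) = 0.0173, so H₀ = 1.5535 rad = 89.01°.
Daylight = 2H₀/(2π) × 24.00 h = (1.5535/π) × 24.00 = 11.87 h.

11.87 h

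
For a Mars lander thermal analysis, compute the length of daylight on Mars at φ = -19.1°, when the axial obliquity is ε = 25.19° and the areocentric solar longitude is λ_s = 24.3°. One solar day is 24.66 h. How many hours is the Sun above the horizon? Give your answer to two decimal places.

11.85 h

sin δ = sin 25.19° × sin 24.3° = 0.17515, so δ = +10.087°.
cos H₀ = −tan φ · tan δ = −tan(-19.1°) × tan(+10.087°) = 0.0616, so H₀ = 1.5092 rad = 86.47°.
Daylight = 2H₀/(2π) × 24.66 h = (1.5092/π) × 24.66 = 11.85 h.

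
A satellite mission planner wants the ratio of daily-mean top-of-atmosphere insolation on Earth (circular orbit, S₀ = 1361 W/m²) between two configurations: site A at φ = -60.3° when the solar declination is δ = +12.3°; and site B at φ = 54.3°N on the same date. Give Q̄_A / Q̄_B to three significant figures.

Q̄_A / Q̄_B ≈ 0.264

— Configuration A (φ=-60.3°):
cos H₀ = −tan(-60.3°) tan(+12.300°) = 0.3823, H₀ = 1.1786 rad.
Bracket: H₀ sin φ sin δ + cos φ cos δ sin H₀ = 1.1786×-0.86863×0.21303 + 0.49546×0.97705×0.92406 = -0.218093 + 0.447327 = 0.229234.
Q̄ = (S₀/π) × [bracket] = (1361/π) × 0.229234 = 99.309 W/m².
— Configuration B (φ=+54.3°):
cos H₀ = −tan(+54.3°) tan(+12.300°) = -0.3034, H₀ = 1.8791 rad.
Bracket: H₀ sin φ sin δ + cos φ cos δ sin H₀ = 1.8791×0.81208×0.21303 + 0.58354×0.97705×0.95285 = 0.325079 + 0.543265 = 0.868344.
Q̄ = (S₀/π) × [bracket] = (1361/π) × 0.868344 = 376.18 W/m².
Ratio Q̄_A / Q̄_B = 99.309 / 376.18 = 0.2640.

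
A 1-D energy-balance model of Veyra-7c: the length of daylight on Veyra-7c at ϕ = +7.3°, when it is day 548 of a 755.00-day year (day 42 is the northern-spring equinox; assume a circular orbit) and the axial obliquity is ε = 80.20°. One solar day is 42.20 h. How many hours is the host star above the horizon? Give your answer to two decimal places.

18.12 h

Solar longitude: L_s = 360° × (548 − 42)/755.00 = 241.272°.
sin δ = sin 80.20° × sin 241.272° = -0.86411, so δ = -59.781°.
cos h₀ = −tan ϕ · tan δ = −tan(+7.3°) × tan(-59.781°) = 0.2199, so h₀ = 1.3490 rad = 77.29°.
Daylight = 2h₀/(2π) × 42.20 h = (1.3490/π) × 42.20 = 18.12 h.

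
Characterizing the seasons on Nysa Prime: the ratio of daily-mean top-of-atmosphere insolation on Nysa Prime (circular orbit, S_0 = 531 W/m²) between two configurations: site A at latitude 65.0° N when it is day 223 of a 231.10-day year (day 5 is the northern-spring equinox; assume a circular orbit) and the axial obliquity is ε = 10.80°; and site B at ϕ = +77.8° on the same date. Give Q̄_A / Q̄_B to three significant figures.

— Configuration A (ϕ=+65.0°):
Solar longitude: L_s = 360° × (223 − 5)/231.10 = 339.593°.
sin δ = sin 10.80° × sin 339.593° = -0.06534, so δ = -3.746°.
cos h₀ = −tan(+65.0°) tan(-3.746°) = 0.1404, h₀ = 1.4299 rad.
Bracket: h₀ sin ϕ sin δ + cos ϕ cos δ sin h₀ = 1.4299×0.90631×-0.06534 + 0.42262×0.99786×0.99009 = -0.084676 + 0.417536 = 0.332860.
Q̄ = (S_0/π) × [bracket] = (531/π) × 0.332860 = 56.261 W/m².
— Configuration B (ϕ=+77.8°):
cos h₀ = −tan(+77.8°) tan(-3.746°) = 0.3028, h₀ = 1.2631 rad.
Bracket: h₀ sin ϕ sin δ + cos ϕ cos δ sin h₀ = 1.2631×0.97742×-0.06534 + 0.21132×0.99786×0.95304 = -0.080667 + 0.200965 = 0.120298.
Q̄ = (S_0/π) × [bracket] = (531/π) × 0.120298 = 20.333 W/m².
Ratio Q̄_A / Q̄_B = 56.261 / 20.333 = 2.767.

Q̄_A / Q̄_B ≈ 2.77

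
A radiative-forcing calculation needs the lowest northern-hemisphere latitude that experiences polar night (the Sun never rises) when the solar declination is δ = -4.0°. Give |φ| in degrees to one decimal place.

|φ| = 86.0°

Polar night requires cos H₀ = −tan φ tan δ ≥ 1, i.e. tan φ tan δ ≤ −1.
The boundary is |tan φ| · |tan δ| = 1, so |φ| = 90° − |δ| = 90° − 4.0° = 86.0° in the northern hemisphere.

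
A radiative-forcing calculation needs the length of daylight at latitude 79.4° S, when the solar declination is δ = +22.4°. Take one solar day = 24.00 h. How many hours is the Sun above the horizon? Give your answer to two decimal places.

cos H₀ = −tan φ · tan δ = 2.2024 ≥ 1, so the Sun never rises (polar night) and H₀ = 0.
Daylight = 2H₀/(2π) × 24.00 h = (0.0000/π) × 24.00 = 0.00 h.

0.00 h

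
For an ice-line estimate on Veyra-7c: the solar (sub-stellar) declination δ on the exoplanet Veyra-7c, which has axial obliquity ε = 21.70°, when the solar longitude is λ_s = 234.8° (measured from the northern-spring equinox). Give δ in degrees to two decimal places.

δ = -17.59°

sin δ = sin ε · sin λ_s = sin 21.70° × sin 234.8° = -0.302137.
δ = arcsin(-0.302137) = -17.59°.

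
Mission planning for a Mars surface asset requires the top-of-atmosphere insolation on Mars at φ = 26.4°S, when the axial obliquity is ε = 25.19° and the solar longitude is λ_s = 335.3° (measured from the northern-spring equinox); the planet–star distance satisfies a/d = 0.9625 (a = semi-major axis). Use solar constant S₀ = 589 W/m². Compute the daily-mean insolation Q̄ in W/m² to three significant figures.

Q̄ ≈ 175 W/m²

Solar declination: sin δ = sin ε · sin λ_s = sin 25.19° × sin 335.3° = -0.17785, so δ = -10.245°.
cos H₀ = −tan(-26.4°) tan(-10.245°) = -0.0897, H₀ = 1.6606 rad.
Bracket: H₀ sin φ sin δ + cos φ cos δ sin H₀ = 1.6606×-0.44464×-0.17785 + 0.89571×0.98406×0.99597 = 0.131319 + 0.877880 = 1.009199.
Inverse-square distance factor (a/d)² = 0.9625² = 0.926406.
Q̄ = (S₀/π) × 0.926406 × [bracket] = (589/π) × 0.926406 × 1.009199 = 175.3 W/m².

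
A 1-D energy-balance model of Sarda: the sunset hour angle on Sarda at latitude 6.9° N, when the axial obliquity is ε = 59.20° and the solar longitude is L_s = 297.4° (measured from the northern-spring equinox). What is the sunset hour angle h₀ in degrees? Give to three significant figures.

h₀ = 81.8°

Solar declination: sin δ = sin ε · sin L_s = sin 59.20° × sin 297.4° = -0.76260, so δ = -49.694°.
cos h₀ = −tan ϕ · tan δ = −tan(+6.9°) × tan(-49.694°) = 0.1427, so h₀ = 1.4276 rad = 81.80°.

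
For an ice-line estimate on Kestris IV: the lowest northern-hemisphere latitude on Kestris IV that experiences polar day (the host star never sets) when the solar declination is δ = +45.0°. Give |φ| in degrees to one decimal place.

Polar day requires cos H₀ = −tan φ tan δ ≤ −1, i.e. tan φ tan δ ≥ 1.
The boundary is |tan φ| · |tan δ| = 1, so |φ| = 90° − |δ| = 90° − 45.0° = 45.0° in the northern hemisphere.

|φ| = 45.0°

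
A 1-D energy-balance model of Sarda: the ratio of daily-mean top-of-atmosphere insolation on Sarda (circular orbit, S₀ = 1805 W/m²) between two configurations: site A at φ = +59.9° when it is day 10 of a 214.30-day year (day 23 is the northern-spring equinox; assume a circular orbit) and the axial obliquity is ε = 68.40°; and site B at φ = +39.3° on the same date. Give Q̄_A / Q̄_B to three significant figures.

Q̄_A / Q̄_B ≈ 0.239

— Configuration A (φ=+59.9°):
Solar longitude: λ_s = 360° × (10 − 23)/214.30 = -21.839°, i.e. -21.839° + 360° = 338.161°.
sin δ = sin 68.40° × sin 338.161° = -0.34587, so δ = -20.235°.
cos H₀ = −tan(+59.9°) tan(-20.235°) = 0.6359, H₀ = 0.8816 rad.
Bracket: H₀ sin φ sin δ + cos φ cos δ sin H₀ = 0.8816×0.86515×-0.34587 + 0.50151×0.93828×0.77177 = -0.263801 + 0.363162 = 0.099361.
Q̄ = (S₀/π) × [bracket] = (1805/π) × 0.099361 = 57.088 W/m².
— Configuration B (φ=+39.3°):
cos H₀ = −tan(+39.3°) tan(-20.235°) = 0.3017, H₀ = 1.2643 rad.
Bracket: H₀ sin φ sin δ + cos φ cos δ sin H₀ = 1.2643×0.63338×-0.34587 + 0.77384×0.93828×0.95340 = -0.276967 + 0.692243 = 0.415276.
Q̄ = (S₀/π) × [bracket] = (1805/π) × 0.415276 = 238.60 W/m².
Ratio Q̄_A / Q̄_B = 57.088 / 238.60 = 0.2393.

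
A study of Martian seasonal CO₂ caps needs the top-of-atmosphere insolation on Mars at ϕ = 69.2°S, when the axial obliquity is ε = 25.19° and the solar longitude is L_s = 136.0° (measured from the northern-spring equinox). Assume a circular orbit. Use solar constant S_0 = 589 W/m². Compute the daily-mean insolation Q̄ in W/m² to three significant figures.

Solar declination: sin δ = sin ε · sin L_s = sin 25.19° × sin 136.0° = 0.29566, so δ = +17.197°.
cos h₀ = −tan(-69.2°) tan(+17.197°) = 0.8148, h₀ = 0.6185 rad.
Bracket: h₀ sin ϕ sin δ + cos ϕ cos δ sin h₀ = 0.6185×-0.93483×0.29566 + 0.35511×0.95529×0.57980 = -0.170948 + 0.196687 = 0.025739.
Q̄ = (S_0/π) × [bracket] = (589/π) × 0.025739 = 4.826 W/m².

Q̄ ≈ 4.83 W/m²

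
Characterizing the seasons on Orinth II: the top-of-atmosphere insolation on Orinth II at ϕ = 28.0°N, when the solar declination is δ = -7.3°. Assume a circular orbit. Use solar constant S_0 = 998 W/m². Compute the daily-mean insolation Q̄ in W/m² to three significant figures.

Q̄ ≈ 249 W/m²

cos h₀ = −tan(+28.0°) tan(-7.300°) = 0.0681, h₀ = 1.5026 rad.
Bracket: h₀ sin ϕ sin δ + cos ϕ cos δ sin h₀ = 1.5026×0.46947×-0.12706 + 0.88295×0.99189×0.99768 = -0.089631 + 0.873757 = 0.784126.
Q̄ = (S_0/π) × [bracket] = (998/π) × 0.784126 = 249.1 W/m².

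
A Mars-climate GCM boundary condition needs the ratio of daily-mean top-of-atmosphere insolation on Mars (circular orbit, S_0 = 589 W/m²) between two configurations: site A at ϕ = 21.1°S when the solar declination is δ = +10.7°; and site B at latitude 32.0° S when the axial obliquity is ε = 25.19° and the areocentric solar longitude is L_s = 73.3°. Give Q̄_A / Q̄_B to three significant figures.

— Configuration A (ϕ=-21.1°):
cos h₀ = −tan(-21.1°) tan(+10.700°) = 0.0729, h₀ = 1.4978 rad.
Bracket: h₀ sin ϕ sin δ + cos ϕ cos δ sin h₀ = 1.4978×-0.36000×0.18567 + 0.93295×0.98261×0.99734 = -0.100115 + 0.914288 = 0.814173.
Q̄ = (S_0/π) × [bracket] = (589/π) × 0.814173 = 152.64 W/m².
— Configuration B (ϕ=-32.0°):
sin δ = sin 25.19° × sin 73.3° = 0.40767, so δ = +24.059°.
cos h₀ = −tan(-32.0°) tan(+24.059°) = 0.2790, h₀ = 1.2881 rad.
Bracket: h₀ sin ϕ sin δ + cos ϕ cos δ sin h₀ = 1.2881×-0.52992×0.40767 + 0.84805×0.91313×0.96030 = -0.278271 + 0.743637 = 0.465366.
Q̄ = (S_0/π) × [bracket] = (589/π) × 0.465366 = 87.249 W/m².
Ratio Q̄_A / Q̄_B = 152.64 / 87.249 = 1.749.

Q̄_A / Q̄_B ≈ 1.75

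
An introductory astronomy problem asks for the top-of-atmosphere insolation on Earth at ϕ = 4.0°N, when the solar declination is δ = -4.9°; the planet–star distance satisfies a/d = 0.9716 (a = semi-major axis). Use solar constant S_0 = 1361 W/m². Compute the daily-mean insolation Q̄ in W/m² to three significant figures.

Q̄ ≈ 403 W/m²

cos h₀ = −tan(+4.0°) tan(-4.900°) = 0.0060, h₀ = 1.5648 rad.
Bracket: h₀ sin ϕ sin δ + cos ϕ cos δ sin h₀ = 1.5648×0.06976×-0.08542 + 0.99756×0.99635×0.99998 = -0.009324 + 0.993899 = 0.984575.
Inverse-square distance factor (a/d)² = 0.9716² = 0.944007.
Q̄ = (S_0/π) × 0.944007 × [bracket] = (1361/π) × 0.944007 × 0.984575 = 402.7 W/m².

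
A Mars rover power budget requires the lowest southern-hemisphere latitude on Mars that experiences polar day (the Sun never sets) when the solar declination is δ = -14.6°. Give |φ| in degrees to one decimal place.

|φ| = 75.4°

Polar day requires cos H₀ = −tan φ tan δ ≤ −1, i.e. tan φ tan δ ≥ 1.
The boundary is |tan φ| · |tan δ| = 1, so |φ| = 90° − |δ| = 90° − 14.6° = 75.4° in the southern hemisphere.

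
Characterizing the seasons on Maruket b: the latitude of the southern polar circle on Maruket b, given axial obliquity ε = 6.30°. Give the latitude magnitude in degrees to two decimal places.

The polar circle is the lowest latitude that experiences at least one full rotation of continuous darkness at the northern-summer solstice; it lies at |ϕ| = 90° − ε = 90° − 6.30° = 83.70°.

83.70°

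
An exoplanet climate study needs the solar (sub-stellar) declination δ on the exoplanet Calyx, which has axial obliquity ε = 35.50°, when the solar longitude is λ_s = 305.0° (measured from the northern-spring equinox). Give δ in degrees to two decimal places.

sin δ = sin ε · sin λ_s = sin 35.50° × sin 305.0° = -0.475684.
δ = arcsin(-0.475684) = -28.40°.

δ = -28.40°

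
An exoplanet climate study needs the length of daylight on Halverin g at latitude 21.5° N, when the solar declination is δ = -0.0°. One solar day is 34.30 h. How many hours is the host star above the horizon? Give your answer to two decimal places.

cos h₀ = −tan ϕ · tan δ = −tan(+21.5°) × tan(-0.000°) = 0.0000, so h₀ = 1.5708 rad = 90.00°.
Daylight = 2h₀/(2π) × 34.30 h = (1.5708/π) × 34.30 = 17.15 h.

17.15 h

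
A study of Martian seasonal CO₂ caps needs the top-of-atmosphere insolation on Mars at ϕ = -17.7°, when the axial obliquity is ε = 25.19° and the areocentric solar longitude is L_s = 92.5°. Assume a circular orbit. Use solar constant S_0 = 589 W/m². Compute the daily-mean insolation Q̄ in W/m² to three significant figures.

Q̄ ≈ 125 W/m²

sin δ = sin 25.19° × sin 92.5° = 0.42522, so δ = +25.164°.
cos h₀ = −tan(-17.7°) tan(+25.164°) = 0.1499, h₀ = 1.4203 rad.
Bracket: h₀ sin ϕ sin δ + cos ϕ cos δ sin h₀ = 1.4203×-0.30403×0.42522 + 0.95266×0.90509×0.98870 = -0.183616 + 0.852500 = 0.668884.
Q̄ = (S_0/π) × [bracket] = (589/π) × 0.668884 = 125.4 W/m².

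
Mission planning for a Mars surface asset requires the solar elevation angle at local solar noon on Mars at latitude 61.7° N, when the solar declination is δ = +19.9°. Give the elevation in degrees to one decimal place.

48.2°

At local noon the hour angle is zero, so the zenith angle equals |φ − δ| = |+61.7° − (+19.900°)| = 41.800°.
Elevation = 90° − 41.800° = 48.2°.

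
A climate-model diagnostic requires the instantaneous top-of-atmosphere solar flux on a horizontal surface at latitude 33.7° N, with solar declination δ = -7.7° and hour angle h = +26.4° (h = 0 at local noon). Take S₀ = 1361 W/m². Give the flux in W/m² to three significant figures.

904 W/m²

cos θ_z = sin φ sin δ + cos φ cos δ cos h = -0.074341 + 0.738472 = 0.664131.
Flux = S₀ · cos θ_z = 1361 × 0.664131 = 903.9 W/m².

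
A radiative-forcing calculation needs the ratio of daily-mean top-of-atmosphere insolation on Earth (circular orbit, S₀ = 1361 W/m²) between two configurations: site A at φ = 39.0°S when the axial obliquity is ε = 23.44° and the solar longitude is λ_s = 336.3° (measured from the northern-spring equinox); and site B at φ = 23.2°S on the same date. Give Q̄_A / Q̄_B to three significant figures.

— Configuration A (φ=-39.0°):
Solar declination: sin δ = sin ε · sin λ_s = sin 23.44° × sin 336.3° = -0.15989, so δ = -9.201°.
cos H₀ = −tan(-39.0°) tan(-9.201°) = -0.1312, H₀ = 1.7023 rad.
Bracket: H₀ sin φ sin δ + cos φ cos δ sin H₀ = 1.7023×-0.62932×-0.15989 + 0.77715×0.98713×0.99136 = 0.171289 + 0.760520 = 0.931809.
Q̄ = (S₀/π) × [bracket] = (1361/π) × 0.931809 = 403.68 W/m².
— Configuration B (φ=-23.2°):
cos H₀ = −tan(-23.2°) tan(-9.201°) = -0.0694, H₀ = 1.6403 rad.
Bracket: H₀ sin φ sin δ + cos φ cos δ sin H₀ = 1.6403×-0.39394×-0.15989 + 0.91914×0.98713×0.99759 = 0.103318 + 0.905124 = 1.008442.
Q̄ = (S₀/π) × [bracket] = (1361/π) × 1.008442 = 436.88 W/m².
Ratio Q̄_A / Q̄_B = 403.68 / 436.88 = 0.9240.

Q̄_A / Q̄_B ≈ 0.924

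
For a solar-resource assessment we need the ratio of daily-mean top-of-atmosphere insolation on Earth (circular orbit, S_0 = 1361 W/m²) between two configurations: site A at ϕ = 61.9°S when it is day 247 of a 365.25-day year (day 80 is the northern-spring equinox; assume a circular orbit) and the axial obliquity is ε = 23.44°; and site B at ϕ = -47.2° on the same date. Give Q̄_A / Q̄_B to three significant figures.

— Configuration A (ϕ=-61.9°):
Solar longitude: L_s = 360° × (247 − 80)/365.25 = 164.600°.
sin δ = sin 23.44° × sin 164.600° = 0.10564, so δ = +6.064°.
cos h₀ = −tan(-61.9°) tan(+6.064°) = 0.1990, h₀ = 1.3705 rad.
Bracket: h₀ sin ϕ sin δ + cos ϕ cos δ sin h₀ = 1.3705×-0.88213×0.10564 + 0.47101×0.99440×0.98001 = -0.127714 + 0.459010 = 0.331296.
Q̄ = (S_0/π) × [bracket] = (1361/π) × 0.331296 = 143.52 W/m².
— Configuration B (ϕ=-47.2°):
cos h₀ = −tan(-47.2°) tan(+6.064°) = 0.1147, h₀ = 1.4558 rad.
Bracket: h₀ sin ϕ sin δ + cos ϕ cos δ sin h₀ = 1.4558×-0.73373×0.10564 + 0.67944×0.99440×0.99340 = -0.112841 + 0.671176 = 0.558335.
Q̄ = (S_0/π) × [bracket] = (1361/π) × 0.558335 = 241.88 W/m².
Ratio Q̄_A / Q̄_B = 143.52 / 241.88 = 0.5934.

Q̄_A / Q̄_B ≈ 0.593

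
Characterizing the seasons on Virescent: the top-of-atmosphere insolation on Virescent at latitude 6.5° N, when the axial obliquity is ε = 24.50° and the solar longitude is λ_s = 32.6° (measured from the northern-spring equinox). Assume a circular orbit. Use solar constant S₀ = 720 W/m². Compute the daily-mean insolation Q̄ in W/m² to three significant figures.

Q̄ ≈ 231 W/m²

Solar declination: sin δ = sin ε · sin λ_s = sin 24.50° × sin 32.6° = 0.22342, so δ = +12.910°.
cos H₀ = −tan(+6.5°) tan(+12.910°) = -0.0261, H₀ = 1.5969 rad.
Bracket: H₀ sin φ sin δ + cos φ cos δ sin H₀ = 1.5969×0.11320×0.22342 + 0.99357×0.97472×0.99966 = 0.040387 + 0.968123 = 1.008510.
Q̄ = (S₀/π) × [bracket] = (720/π) × 1.008510 = 231.1 W/m².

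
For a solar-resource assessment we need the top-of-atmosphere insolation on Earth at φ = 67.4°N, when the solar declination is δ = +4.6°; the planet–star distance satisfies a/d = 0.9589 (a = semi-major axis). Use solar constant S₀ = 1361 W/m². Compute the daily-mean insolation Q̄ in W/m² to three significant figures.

cos H₀ = −tan(+67.4°) tan(+4.600°) = -0.1933, H₀ = 1.7653 rad.
Bracket: H₀ sin φ sin δ + cos φ cos δ sin H₀ = 1.7653×0.92321×0.08020 + 0.38430×0.99678×0.98114 = 0.130705 + 0.375838 = 0.506543.
Inverse-square distance factor (a/d)² = 0.9589² = 0.919489.
Q̄ = (S₀/π) × 0.919489 × [bracket] = (1361/π) × 0.919489 × 0.506543 = 201.8 W/m².

Q̄ ≈ 202 W/m²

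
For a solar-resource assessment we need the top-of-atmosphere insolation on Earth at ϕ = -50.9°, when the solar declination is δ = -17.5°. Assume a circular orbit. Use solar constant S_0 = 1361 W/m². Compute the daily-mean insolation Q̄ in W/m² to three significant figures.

Q̄ ≈ 439 W/m²

cos h₀ = −tan(-50.9°) tan(-17.500°) = -0.3880, h₀ = 1.9692 rad.
Bracket: h₀ sin ϕ sin δ + cos ϕ cos δ sin h₀ = 1.9692×-0.77605×-0.30071 + 0.63068×0.95372×0.92167 = 0.459544 + 0.554377 = 1.013921.
Q̄ = (S_0/π) × [bracket] = (1361/π) × 1.013921 = 439.3 W/m².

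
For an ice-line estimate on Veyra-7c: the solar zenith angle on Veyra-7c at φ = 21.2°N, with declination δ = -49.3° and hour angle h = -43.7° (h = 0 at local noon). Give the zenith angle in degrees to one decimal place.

θ_z = 80.5°

cos θ_z = sin φ sin δ + cos φ cos δ cos h = -0.274160 + 0.439540 = 0.165380.
θ_z = arccos(0.165380) = 80.5°.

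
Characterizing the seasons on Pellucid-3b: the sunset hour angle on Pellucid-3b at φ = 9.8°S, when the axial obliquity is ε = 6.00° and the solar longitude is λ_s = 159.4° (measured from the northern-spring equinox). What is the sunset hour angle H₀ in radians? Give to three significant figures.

H₀ = 1.56 rad

Solar declination: sin δ = sin ε · sin λ_s = sin 6.00° × sin 159.4° = 0.03678, so δ = +2.108°.
cos H₀ = −tan φ · tan δ = −tan(-9.8°) × tan(+2.108°) = 0.0064, so H₀ = 1.5644 rad = 89.64°.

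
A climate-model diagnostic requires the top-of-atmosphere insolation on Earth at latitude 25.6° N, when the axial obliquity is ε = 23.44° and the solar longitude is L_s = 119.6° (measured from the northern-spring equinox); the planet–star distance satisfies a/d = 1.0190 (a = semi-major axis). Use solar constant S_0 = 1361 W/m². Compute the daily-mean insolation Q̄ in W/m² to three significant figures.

Q̄ ≈ 492 W/m²

Solar declination: sin δ = sin ε · sin L_s = sin 23.44° × sin 119.6° = 0.34588, so δ = +20.235°.
cos h₀ = −tan(+25.6°) tan(+20.235°) = -0.1766, h₀ = 1.7483 rad.
Bracket: h₀ sin ϕ sin δ + cos ϕ cos δ sin h₀ = 1.7483×0.43209×0.34588 + 0.90183×0.93828×0.98428 = 0.261286 + 0.832867 = 1.094153.
Inverse-square distance factor (a/d)² = 1.0190² = 1.038361.
Q̄ = (S_0/π) × 1.038361 × [bracket] = (1361/π) × 1.038361 × 1.094153 = 492.2 W/m².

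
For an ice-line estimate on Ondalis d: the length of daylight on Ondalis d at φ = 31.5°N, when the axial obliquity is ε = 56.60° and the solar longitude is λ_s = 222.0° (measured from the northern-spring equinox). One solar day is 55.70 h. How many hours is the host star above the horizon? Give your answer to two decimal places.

Solar declination: sin δ = sin ε · sin λ_s = sin 56.60° × sin 222.0° = -0.55862, so δ = -33.961°.
cos H₀ = −tan φ · tan δ = −tan(+31.5°) × tan(-33.961°) = 0.4127, so H₀ = 1.1454 rad = 65.62°.
Daylight = 2H₀/(2π) × 55.70 h = (1.1454/π) × 55.70 = 20.31 h.

20.31 h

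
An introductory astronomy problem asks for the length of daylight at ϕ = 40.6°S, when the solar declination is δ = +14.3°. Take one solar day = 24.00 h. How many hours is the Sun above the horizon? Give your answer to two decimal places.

cos h₀ = −tan ϕ · tan δ = −tan(-40.6°) × tan(+14.300°) = 0.2185, so h₀ = 1.3505 rad = 77.38°.
Daylight = 2h₀/(2π) × 24.00 h = (1.3505/π) × 24.00 = 10.32 h.

10.32 h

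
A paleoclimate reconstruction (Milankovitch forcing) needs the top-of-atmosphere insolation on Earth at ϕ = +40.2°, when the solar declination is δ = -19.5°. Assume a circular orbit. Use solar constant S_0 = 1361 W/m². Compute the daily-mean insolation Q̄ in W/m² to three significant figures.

cos h₀ = −tan(+40.2°) tan(-19.500°) = 0.2993, h₀ = 1.2669 rad.
Bracket: h₀ sin ϕ sin δ + cos ϕ cos δ sin h₀ = 1.2669×0.64546×-0.33381 + 0.76380×0.94264×0.95417 = -0.272968 + 0.686991 = 0.414023.
Q̄ = (S_0/π) × [bracket] = (1361/π) × 0.414023 = 179.4 W/m².

Q̄ ≈ 179 W/m²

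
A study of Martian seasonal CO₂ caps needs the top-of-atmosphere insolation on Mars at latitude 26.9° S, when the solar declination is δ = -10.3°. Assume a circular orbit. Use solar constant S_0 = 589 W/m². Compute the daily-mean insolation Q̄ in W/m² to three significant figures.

Q̄ ≈ 189 W/m²

cos h₀ = −tan(-26.9°) tan(-10.300°) = -0.0922, h₀ = 1.6631 rad.
Bracket: h₀ sin ϕ sin δ + cos ϕ cos δ sin h₀ = 1.6631×-0.45243×-0.17880 + 0.89180×0.98389×0.99574 = 0.134536 + 0.873695 = 1.008231.
Q̄ = (S_0/π) × [bracket] = (589/π) × 1.008231 = 189.0 W/m².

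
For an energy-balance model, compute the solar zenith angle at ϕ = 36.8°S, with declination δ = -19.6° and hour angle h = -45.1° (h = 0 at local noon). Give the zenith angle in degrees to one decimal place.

θ_z = 42.8°

cos θ_z = sin ϕ sin δ + cos ϕ cos δ cos h = 0.200943 + 0.532464 = 0.733407.
θ_z = arccos(0.733407) = 42.8°.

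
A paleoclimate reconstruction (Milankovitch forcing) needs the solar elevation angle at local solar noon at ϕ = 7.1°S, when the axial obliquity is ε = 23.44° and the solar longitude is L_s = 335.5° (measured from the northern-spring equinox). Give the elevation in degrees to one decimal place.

87.6°

Solar declination: sin δ = sin ε · sin L_s = sin 23.44° × sin 335.5° = -0.16496, so δ = -9.495°.
At local noon the hour angle is zero, so the zenith angle equals |ϕ − δ| = |-7.1° − (-9.495°)| = 2.395°.
Elevation = 90° − 2.395° = 87.6°.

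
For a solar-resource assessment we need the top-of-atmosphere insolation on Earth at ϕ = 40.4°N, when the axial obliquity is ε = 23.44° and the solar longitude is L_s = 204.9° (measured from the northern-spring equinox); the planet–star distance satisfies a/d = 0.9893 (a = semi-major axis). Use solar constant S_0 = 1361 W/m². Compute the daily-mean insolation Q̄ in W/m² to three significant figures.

Q̄ ≈ 249 W/m²

Solar declination: sin δ = sin ε · sin L_s = sin 23.44° × sin 204.9° = -0.16748, so δ = -9.642°.
cos h₀ = −tan(+40.4°) tan(-9.642°) = 0.1446, h₀ = 1.4257 rad.
Bracket: h₀ sin ϕ sin δ + cos ϕ cos δ sin h₀ = 1.4257×0.64812×-0.16748 + 0.76154×0.98587×0.98949 = -0.154756 + 0.742889 = 0.588133.
Inverse-square distance factor (a/d)² = 0.9893² = 0.978714.
Q̄ = (S_0/π) × 0.978714 × [bracket] = (1361/π) × 0.978714 × 0.588133 = 249.4 W/m².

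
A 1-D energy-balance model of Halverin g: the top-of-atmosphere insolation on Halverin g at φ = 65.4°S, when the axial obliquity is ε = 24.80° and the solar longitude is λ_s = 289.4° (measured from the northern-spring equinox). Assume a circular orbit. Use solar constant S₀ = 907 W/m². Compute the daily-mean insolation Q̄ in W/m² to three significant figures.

Q̄ ≈ 328 W/m²

Solar declination: sin δ = sin ε · sin λ_s = sin 24.80° × sin 289.4° = -0.39564, so δ = -23.306°.
cos H₀ = −tan(-65.4°) tan(-23.306°) = -0.9409, H₀ = 2.7961 rad.
Bracket: H₀ sin φ sin δ + cos φ cos δ sin H₀ = 2.7961×-0.90924×-0.39564 + 0.41628×0.91841×0.33864 = 1.005846 + 0.129467 = 1.135313.
Q̄ = (S₀/π) × [bracket] = (907/π) × 1.135313 = 327.8 W/m².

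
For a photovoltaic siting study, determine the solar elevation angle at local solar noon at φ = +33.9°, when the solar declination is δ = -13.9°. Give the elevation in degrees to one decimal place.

At local noon the hour angle is zero, so the zenith angle equals |φ − δ| = |+33.9° − (-13.900°)| = 47.800°.
Elevation = 90° − 47.800° = 42.2°.

42.2°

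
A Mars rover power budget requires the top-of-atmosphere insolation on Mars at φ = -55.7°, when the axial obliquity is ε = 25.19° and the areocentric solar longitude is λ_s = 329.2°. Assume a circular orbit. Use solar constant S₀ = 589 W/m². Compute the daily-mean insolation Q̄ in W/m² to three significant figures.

sin δ = sin 25.19° × sin 329.2° = -0.21794, so δ = -12.588°.
cos H₀ = −tan(-55.7°) tan(-12.588°) = -0.3274, H₀ = 1.9043 rad.
Bracket: H₀ sin φ sin δ + cos φ cos δ sin H₀ = 1.9043×-0.82610×-0.21794 + 0.56353×0.97596×0.94490 = 0.342851 + 0.519679 = 0.862530.
Q̄ = (S₀/π) × [bracket] = (589/π) × 0.862530 = 161.7 W/m².

Q̄ ≈ 162 W/m²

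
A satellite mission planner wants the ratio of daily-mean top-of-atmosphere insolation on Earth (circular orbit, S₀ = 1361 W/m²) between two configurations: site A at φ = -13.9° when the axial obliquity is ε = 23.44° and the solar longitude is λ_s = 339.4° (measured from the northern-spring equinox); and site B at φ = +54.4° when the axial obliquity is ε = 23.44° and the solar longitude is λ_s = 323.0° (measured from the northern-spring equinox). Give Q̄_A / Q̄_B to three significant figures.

Q̄_A / Q̄_B ≈ 3.46

— Configuration A (φ=-13.9°):
Solar declination: sin δ = sin ε · sin λ_s = sin 23.44° × sin 339.4° = -0.13996, so δ = -8.045°.
cos H₀ = −tan(-13.9°) tan(-8.045°) = -0.0350, H₀ = 1.6058 rad.
Bracket: H₀ sin φ sin δ + cos φ cos δ sin H₀ = 1.6058×-0.24023×-0.13996 + 0.97072×0.99016×0.99939 = 0.053991 + 0.960582 = 1.014573.
Q̄ = (S₀/π) × [bracket] = (1361/π) × 1.014573 = 439.53 W/m².
— Configuration B (φ=+54.4°):
Solar declination: sin δ = sin ε · sin λ_s = sin 23.44° × sin 323.0° = -0.23940, so δ = -13.851°.
cos H₀ = −tan(+54.4°) tan(-13.851°) = 0.3444, H₀ = 1.2192 rad.
Bracket: H₀ sin φ sin δ + cos φ cos δ sin H₀ = 1.2192×0.81310×-0.23940 + 0.58212×0.97092×0.93882 = -0.237325 + 0.530614 = 0.293289.
Q̄ = (S₀/π) × [bracket] = (1361/π) × 0.293289 = 127.06 W/m².
Ratio Q̄_A / Q̄_B = 439.53 / 127.06 = 3.459.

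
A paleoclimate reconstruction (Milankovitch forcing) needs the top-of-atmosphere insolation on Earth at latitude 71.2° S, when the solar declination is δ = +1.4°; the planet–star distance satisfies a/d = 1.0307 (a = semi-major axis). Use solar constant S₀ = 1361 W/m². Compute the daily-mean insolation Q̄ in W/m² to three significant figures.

cos H₀ = −tan(-71.2°) tan(+1.400°) = 0.0718, H₀ = 1.4989 rad.
Bracket: H₀ sin φ sin δ + cos φ cos δ sin H₀ = 1.4989×-0.94665×0.02443 + 0.32227×0.99970×0.99742 = -0.034665 + 0.321342 = 0.286677.
Inverse-square distance factor (a/d)² = 1.0307² = 1.062342.
Q̄ = (S₀/π) × 1.062342 × [bracket] = (1361/π) × 1.062342 × 0.286677 = 131.9 W/m².

Q̄ ≈ 132 W/m²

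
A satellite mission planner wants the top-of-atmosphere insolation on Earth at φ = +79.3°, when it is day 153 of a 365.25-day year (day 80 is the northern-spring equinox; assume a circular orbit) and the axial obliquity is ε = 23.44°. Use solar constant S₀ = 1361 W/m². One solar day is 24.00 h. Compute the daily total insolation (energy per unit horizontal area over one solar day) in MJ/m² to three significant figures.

43.7 MJ/m²

Solar longitude: λ_s = 360° × (153 − 80)/365.25 = 71.951°.
sin δ = sin 23.44° × sin 71.951° = 0.37821, so δ = +22.223°.
cos H₀ = −tan(+79.3°) tan(+22.223°) = -2.1623 ≤ −1 ⇒ polar day, H₀ = π.
Bracket: H₀ sin φ sin δ + cos φ cos δ sin H₀ = 3.1416×0.98261×0.37821 + 0.18567×0.92572×0.00000 = 1.167522 + 0.000000 = 1.167522.
Q̄ = (S₀/π) × [bracket] = (1361/π) × 1.167522 = 505.79 W/m².
Daily total = Q̄ × 24.00 h × 3600 s/h = 505.79 × 24.00 × 3600 / 10⁶ = 43.70 MJ/m².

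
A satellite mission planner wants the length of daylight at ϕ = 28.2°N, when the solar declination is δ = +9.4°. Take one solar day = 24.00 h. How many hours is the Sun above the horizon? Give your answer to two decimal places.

12.68 h

cos h₀ = −tan ϕ · tan δ = −tan(+28.2°) × tan(+9.400°) = -0.0888, so h₀ = 1.6597 rad = 95.09°.
Daylight = 2h₀/(2π) × 24.00 h = (1.6597/π) × 24.00 = 12.68 h.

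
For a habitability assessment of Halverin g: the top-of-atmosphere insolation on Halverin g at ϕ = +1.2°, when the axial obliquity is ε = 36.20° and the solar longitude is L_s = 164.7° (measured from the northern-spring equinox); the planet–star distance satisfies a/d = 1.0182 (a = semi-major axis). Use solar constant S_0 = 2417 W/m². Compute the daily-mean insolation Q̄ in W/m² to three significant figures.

Q̄ ≈ 792 W/m²

Solar declination: sin δ = sin ε · sin L_s = sin 36.20° × sin 164.7° = 0.15584, so δ = +8.966°.
cos h₀ = −tan(+1.2°) tan(+8.966°) = -0.0033, h₀ = 1.5741 rad.
Bracket: h₀ sin ϕ sin δ + cos ϕ cos δ sin h₀ = 1.5741×0.02094×0.15584 + 0.99978×0.98778×0.99999 = 0.005137 + 0.987553 = 0.992690.
Inverse-square distance factor (a/d)² = 1.0182² = 1.036731.
Q̄ = (S_0/π) × 1.036731 × [bracket] = (2417/π) × 1.036731 × 0.992690 = 791.8 W/m².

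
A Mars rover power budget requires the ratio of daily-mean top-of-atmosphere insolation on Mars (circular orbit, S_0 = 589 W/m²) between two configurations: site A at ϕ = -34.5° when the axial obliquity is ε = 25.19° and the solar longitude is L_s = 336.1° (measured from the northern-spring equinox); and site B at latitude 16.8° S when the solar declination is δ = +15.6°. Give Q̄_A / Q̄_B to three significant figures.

Q̄_A / Q̄_B ≈ 1.21

— Configuration A (ϕ=-34.5°):
Solar declination: sin δ = sin ε · sin L_s = sin 25.19° × sin 336.1° = -0.17244, so δ = -9.930°.
cos h₀ = −tan(-34.5°) tan(-9.930°) = -0.1203, h₀ = 1.6914 rad.
Bracket: h₀ sin ϕ sin δ + cos ϕ cos δ sin h₀ = 1.6914×-0.56641×-0.17244 + 0.82413×0.98502×0.99274 = 0.165202 + 0.805891 = 0.971093.
Q̄ = (S_0/π) × [bracket] = (589/π) × 0.971093 = 182.06 W/m².
— Configuration B (ϕ=-16.8°):
cos h₀ = −tan(-16.8°) tan(+15.600°) = 0.0843, h₀ = 1.4864 rad.
Bracket: h₀ sin ϕ sin δ + cos ϕ cos δ sin h₀ = 1.4864×-0.28903×0.26892 + 0.95732×0.96316×0.99644 = -0.115532 + 0.918770 = 0.803238.
Q̄ = (S_0/π) × [bracket] = (589/π) × 0.803238 = 150.59 W/m².
Ratio Q̄_A / Q̄_B = 182.06 / 150.59 = 1.209.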